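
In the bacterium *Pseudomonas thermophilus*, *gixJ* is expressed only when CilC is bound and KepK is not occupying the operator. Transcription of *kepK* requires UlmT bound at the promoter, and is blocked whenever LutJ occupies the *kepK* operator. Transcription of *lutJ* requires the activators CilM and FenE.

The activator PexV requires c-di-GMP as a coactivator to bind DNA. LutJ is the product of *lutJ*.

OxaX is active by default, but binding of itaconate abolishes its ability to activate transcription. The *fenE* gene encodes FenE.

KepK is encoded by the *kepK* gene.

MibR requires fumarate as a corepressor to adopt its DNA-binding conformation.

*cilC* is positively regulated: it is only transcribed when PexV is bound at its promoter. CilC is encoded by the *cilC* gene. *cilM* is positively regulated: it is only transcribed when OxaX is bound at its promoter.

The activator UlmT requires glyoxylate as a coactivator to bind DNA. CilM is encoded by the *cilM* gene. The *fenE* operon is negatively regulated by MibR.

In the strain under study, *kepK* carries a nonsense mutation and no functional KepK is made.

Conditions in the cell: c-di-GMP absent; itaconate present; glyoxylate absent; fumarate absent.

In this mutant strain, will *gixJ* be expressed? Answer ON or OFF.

c-di-GMP is absent, so PexV is inactive.
Required activator PexV is absent, so *cilC* is not transcribed.
So CilC is not produced.
KepK is non-functional in this strain, so it has no effect.
Required activator CilC is absent, so *gixJ* is not transcribed.

OFF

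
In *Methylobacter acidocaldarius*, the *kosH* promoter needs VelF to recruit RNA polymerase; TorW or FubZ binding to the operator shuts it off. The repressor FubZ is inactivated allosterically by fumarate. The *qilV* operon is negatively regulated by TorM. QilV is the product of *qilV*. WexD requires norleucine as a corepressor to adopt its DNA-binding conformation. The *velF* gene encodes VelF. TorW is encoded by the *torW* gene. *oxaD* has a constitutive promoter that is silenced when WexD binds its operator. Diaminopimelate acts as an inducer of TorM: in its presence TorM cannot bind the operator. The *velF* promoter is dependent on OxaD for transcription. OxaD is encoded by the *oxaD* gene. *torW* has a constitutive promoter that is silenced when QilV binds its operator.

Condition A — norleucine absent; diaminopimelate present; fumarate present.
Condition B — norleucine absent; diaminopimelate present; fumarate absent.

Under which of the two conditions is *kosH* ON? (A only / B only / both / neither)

A only

Condition A:
Norleucine is absent, so WexD is inactive.
With no repressor bound, *oxaD* is transcribed.
So OxaD is produced and active.
No repressor is bound and OxaD is active, so *velF* is transcribed.
So VelF is produced and active.
Diaminopimelate is present, so TorM is inactive.
With no repressor bound, *qilV* is transcribed.
So QilV is produced and active.
With repressor QilV bound, *torW* is not transcribed.
So TorW is not produced.
Fumarate is present, so FubZ is inactive.
No repressor is bound and VelF is active, so *kosH* is transcribed.
→ *kosH* is ON in A.
Condition B:
Norleucine is absent, so WexD is inactive.
With no repressor bound, *oxaD* is transcribed.
So OxaD is produced and active.
No repressor is bound and OxaD is active, so *velF* is transcribed.
So VelF is produced and active.
Diaminopimelate is present, so TorM is inactive.
With no repressor bound, *qilV* is transcribed.
So QilV is produced and active.
With repressor QilV bound, *torW* is not transcribed.
So TorW is not produced.
Fumarate is absent, so FubZ is active.
With repressor FubZ bound, *kosH* is not transcribed.
→ *kosH* is OFF in B.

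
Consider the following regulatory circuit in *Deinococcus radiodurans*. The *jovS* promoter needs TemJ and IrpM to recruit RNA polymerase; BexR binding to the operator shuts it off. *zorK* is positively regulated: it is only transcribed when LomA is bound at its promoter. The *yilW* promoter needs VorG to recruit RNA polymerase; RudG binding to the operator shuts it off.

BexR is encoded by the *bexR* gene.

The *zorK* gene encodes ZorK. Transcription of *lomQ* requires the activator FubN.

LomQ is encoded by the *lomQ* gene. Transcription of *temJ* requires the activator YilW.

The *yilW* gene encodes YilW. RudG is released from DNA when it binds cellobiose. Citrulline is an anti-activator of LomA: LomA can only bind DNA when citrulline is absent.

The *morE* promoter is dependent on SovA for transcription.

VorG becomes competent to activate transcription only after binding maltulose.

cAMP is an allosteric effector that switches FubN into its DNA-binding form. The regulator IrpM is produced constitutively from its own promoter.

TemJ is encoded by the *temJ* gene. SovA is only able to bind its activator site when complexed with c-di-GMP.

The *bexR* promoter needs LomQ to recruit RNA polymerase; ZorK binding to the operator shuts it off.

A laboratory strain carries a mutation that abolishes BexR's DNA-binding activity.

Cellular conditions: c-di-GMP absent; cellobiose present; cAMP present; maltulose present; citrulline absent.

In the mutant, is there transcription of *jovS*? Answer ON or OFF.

ON

Maltulose is present, so VorG is active.
Cellobiose is present, so RudG is inactive.
No repressor is bound and VorG is active, so *yilW* is transcribed.
So YilW is produced and active.
No repressor is bound and YilW is active, so *temJ* is transcribed.
So TemJ is produced and active.
IrpM is produced constitutively and is active.
BexR is non-functional in this strain, so it has no effect.
No repressor is bound and TemJ and IrpM are active, so *jovS* is transcribed.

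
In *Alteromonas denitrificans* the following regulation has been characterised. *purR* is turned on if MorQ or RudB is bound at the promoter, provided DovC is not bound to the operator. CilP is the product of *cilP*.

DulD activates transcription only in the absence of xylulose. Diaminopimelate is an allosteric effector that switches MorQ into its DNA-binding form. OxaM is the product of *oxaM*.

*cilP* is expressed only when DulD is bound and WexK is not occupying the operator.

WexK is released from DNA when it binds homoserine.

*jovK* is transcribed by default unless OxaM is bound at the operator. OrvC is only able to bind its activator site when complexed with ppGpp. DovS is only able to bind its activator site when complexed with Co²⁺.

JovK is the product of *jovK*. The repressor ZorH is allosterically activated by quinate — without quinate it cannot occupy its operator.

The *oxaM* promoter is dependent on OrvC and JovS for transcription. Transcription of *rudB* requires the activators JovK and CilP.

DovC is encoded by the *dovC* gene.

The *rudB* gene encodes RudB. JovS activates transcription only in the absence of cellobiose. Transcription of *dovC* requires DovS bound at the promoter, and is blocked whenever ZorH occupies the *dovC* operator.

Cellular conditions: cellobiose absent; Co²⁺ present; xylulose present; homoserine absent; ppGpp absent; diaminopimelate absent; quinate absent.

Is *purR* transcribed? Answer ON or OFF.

OFF

Diaminopimelate is absent, so MorQ is inactive.
ppGpp is absent, so OrvC is inactive.
Cellobiose is absent, so JovS is active.
Required activator OrvC is absent, so *oxaM* is not transcribed.
So OxaM is not produced.
With no repressor bound, *jovK* is transcribed.
So JovK is produced and active.
Homoserine is absent, so WexK is active.
Xylulose is present, so DulD is inactive.
With repressor WexK bound, *cilP* is not transcribed.
So CilP is not produced.
Required activator CilP is absent, so *rudB* is not transcribed.
So RudB is not produced.
Quinate is absent, so ZorH is inactive.
Co²⁺ is present, so DovS is active.
No repressor is bound and DovS is active, so *dovC* is transcribed.
So DovC is produced and active.
With repressor DovC bound, *purR* is not transcribed.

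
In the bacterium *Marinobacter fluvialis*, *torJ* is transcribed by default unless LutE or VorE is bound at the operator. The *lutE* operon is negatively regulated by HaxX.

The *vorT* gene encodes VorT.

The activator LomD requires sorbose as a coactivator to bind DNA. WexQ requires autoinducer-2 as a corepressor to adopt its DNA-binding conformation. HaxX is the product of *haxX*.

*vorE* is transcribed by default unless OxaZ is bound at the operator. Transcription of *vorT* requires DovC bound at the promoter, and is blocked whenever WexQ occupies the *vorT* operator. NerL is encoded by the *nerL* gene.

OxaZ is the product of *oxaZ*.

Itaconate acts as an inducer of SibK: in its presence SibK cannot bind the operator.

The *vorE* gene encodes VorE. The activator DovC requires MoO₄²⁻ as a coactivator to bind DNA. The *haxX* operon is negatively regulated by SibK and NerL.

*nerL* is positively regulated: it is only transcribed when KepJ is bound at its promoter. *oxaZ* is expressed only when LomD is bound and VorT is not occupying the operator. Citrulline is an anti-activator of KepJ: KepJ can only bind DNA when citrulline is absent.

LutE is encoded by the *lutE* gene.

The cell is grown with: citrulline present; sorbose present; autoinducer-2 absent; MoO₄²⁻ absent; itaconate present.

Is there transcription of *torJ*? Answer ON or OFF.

ON

Itaconate is present, so SibK is inactive.
Citrulline is present, so KepJ is inactive.
Required activator KepJ is absent, so *nerL* is not transcribed.
So NerL is not produced.
With no repressor bound, *haxX* is transcribed.
So HaxX is produced and active.
With repressor HaxX bound, *lutE* is not transcribed.
So LutE is not produced.
Sorbose is present, so LomD is active.
MoO₄²⁻ is absent, so DovC is inactive.
Autoinducer-2 is absent, so WexQ is inactive.
Required activator DovC is absent, so *vorT* is not transcribed.
So VorT is not produced.
No repressor is bound and LomD is active, so *oxaZ* is transcribed.
So OxaZ is produced and active.
With repressor OxaZ bound, *vorE* is not transcribed.
So VorE is not produced.
With no repressor bound, *torJ* is transcribed.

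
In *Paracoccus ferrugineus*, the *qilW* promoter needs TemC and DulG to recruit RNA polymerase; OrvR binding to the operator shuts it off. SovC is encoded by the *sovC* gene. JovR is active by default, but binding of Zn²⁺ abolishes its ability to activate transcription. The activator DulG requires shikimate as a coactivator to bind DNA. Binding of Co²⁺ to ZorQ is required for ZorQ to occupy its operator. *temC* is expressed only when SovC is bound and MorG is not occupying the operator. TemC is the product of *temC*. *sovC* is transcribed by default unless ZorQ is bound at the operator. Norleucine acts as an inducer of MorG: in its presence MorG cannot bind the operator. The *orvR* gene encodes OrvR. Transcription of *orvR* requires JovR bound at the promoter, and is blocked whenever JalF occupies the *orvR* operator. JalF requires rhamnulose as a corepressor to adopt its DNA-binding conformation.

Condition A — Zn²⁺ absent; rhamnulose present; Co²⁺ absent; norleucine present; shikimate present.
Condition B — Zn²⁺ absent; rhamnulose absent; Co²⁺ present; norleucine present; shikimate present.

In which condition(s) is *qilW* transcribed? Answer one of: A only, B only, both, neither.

Condition A:
Zn²⁺ is absent, so JovR is active.
Rhamnulose is present, so JalF is active.
With repressor JalF bound, *orvR* is not transcribed.
So OrvR is not produced.
Co²⁺ is absent, so ZorQ is inactive.
With no repressor bound, *sovC* is transcribed.
So SovC is produced and active.
Norleucine is present, so MorG is inactive.
No repressor is bound and SovC is active, so *temC* is transcribed.
So TemC is produced and active.
Shikimate is present, so DulG is active.
No repressor is bound and TemC and DulG are active, so *qilW* is transcribed.
→ *qilW* is ON in A.
Condition B:
Zn²⁺ is absent, so JovR is active.
Rhamnulose is absent, so JalF is inactive.
No repressor is bound and JovR is active, so *orvR* is transcribed.
So OrvR is produced and active.
Co²⁺ is present, so ZorQ is active.
With repressor ZorQ bound, *sovC* is not transcribed.
So SovC is not produced.
Norleucine is present, so MorG is inactive.
Required activator SovC is absent, so *temC* is not transcribed.
So TemC is not produced.
Shikimate is present, so DulG is active.
With repressor OrvR bound, *qilW* is not transcribed.
→ *qilW* is OFF in B.

A only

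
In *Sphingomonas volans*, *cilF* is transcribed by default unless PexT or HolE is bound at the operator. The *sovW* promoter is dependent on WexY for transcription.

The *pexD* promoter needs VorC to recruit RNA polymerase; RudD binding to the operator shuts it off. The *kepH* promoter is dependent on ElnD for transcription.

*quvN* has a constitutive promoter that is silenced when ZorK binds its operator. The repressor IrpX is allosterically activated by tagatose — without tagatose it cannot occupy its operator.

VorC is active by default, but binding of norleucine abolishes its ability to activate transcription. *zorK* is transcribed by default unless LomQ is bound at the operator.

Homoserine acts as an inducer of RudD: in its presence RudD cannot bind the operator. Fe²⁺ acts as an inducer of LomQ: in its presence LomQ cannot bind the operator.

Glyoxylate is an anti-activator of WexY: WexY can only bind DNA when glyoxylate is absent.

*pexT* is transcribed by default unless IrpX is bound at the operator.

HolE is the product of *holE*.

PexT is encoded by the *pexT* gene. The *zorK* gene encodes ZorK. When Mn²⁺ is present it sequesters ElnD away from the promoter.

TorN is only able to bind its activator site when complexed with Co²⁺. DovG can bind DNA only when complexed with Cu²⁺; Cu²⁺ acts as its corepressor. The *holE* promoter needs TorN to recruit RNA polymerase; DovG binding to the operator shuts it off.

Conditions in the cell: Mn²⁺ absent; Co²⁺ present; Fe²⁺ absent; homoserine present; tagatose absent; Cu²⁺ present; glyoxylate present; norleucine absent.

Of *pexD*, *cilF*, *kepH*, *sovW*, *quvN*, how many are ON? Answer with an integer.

3

Norleucine is absent, so VorC is active.
Homoserine is present, so RudD is inactive.
No repressor is bound and VorC is active, so *pexD* is transcribed.
→ *pexD* is ON.
Tagatose is absent, so IrpX is inactive.
With no repressor bound, *pexT* is transcribed.
So PexT is produced and active.
Cu²⁺ is present, so DovG is active.
Co²⁺ is present, so TorN is active.
With repressor DovG bound, *holE* is not transcribed.
So HolE is not produced.
With repressor PexT bound, *cilF* is not transcribed.
→ *cilF* is OFF.
Mn²⁺ is absent, so ElnD is active.
No repressor is bound and ElnD is active, so *kepH* is transcribed.
→ *kepH* is ON.
Glyoxylate is present, so WexY is inactive.
Required activator WexY is absent, so *sovW* is not transcribed.
→ *sovW* is OFF.
Fe²⁺ is absent, so LomQ is active.
With repressor LomQ bound, *zorK* is not transcribed.
So ZorK is not produced.
With no repressor bound, *quvN* is transcribed.
→ *quvN* is ON.
3 of the 5 genes are transcribed.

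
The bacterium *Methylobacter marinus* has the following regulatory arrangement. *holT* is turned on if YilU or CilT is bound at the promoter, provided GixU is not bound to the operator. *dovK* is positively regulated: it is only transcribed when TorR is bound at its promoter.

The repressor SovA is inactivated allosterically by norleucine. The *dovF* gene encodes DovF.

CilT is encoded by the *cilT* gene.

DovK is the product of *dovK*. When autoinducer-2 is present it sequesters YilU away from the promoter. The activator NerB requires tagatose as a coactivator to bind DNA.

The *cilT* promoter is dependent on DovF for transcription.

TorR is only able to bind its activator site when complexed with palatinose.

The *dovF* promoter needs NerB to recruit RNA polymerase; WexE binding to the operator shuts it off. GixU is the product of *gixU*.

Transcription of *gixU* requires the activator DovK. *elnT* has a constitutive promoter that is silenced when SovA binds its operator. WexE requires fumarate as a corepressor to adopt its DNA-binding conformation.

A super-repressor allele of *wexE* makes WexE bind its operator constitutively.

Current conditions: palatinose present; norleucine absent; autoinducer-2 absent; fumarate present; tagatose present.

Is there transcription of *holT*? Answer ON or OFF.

Autoinducer-2 is absent, so YilU is active.
Palatinose is present, so TorR is active.
No repressor is bound and TorR is active, so *dovK* is transcribed.
So DovK is produced and active.
No repressor is bound and DovK is active, so *gixU* is transcribed.
So GixU is produced and active.
Tagatose is present, so NerB is active.
WexE is constitutively active in this strain.
With repressor WexE bound, *dovF* is not transcribed.
So DovF is not produced.
Required activator DovF is absent, so *cilT* is not transcribed.
So CilT is not produced.
With repressor GixU bound, *holT* is not transcribed.

OFF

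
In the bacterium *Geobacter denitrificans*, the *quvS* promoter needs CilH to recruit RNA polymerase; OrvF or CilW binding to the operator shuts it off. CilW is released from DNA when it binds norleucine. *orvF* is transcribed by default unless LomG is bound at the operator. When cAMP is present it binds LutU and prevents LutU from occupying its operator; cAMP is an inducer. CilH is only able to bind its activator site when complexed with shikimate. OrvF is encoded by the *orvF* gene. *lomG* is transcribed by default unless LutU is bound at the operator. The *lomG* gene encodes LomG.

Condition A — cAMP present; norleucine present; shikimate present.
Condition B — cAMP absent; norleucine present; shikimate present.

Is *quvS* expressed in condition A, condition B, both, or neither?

Condition A:
cAMP is present, so LutU is inactive.
With no repressor bound, *lomG* is transcribed.
So LomG is produced and active.
With repressor LomG bound, *orvF* is not transcribed.
So OrvF is not produced.
Norleucine is present, so CilW is inactive.
Shikimate is present, so CilH is active.
No repressor is bound and CilH is active, so *quvS* is transcribed.
→ *quvS* is ON in A.
Condition B:
cAMP is absent, so LutU is active.
With repressor LutU bound, *lomG* is not transcribed.
So LomG is not produced.
With no repressor bound, *orvF* is transcribed.
So OrvF is produced and active.
Norleucine is present, so CilW is inactive.
Shikimate is present, so CilH is active.
With repressor OrvF bound, *quvS* is not transcribed.
→ *quvS* is OFF in B.

A only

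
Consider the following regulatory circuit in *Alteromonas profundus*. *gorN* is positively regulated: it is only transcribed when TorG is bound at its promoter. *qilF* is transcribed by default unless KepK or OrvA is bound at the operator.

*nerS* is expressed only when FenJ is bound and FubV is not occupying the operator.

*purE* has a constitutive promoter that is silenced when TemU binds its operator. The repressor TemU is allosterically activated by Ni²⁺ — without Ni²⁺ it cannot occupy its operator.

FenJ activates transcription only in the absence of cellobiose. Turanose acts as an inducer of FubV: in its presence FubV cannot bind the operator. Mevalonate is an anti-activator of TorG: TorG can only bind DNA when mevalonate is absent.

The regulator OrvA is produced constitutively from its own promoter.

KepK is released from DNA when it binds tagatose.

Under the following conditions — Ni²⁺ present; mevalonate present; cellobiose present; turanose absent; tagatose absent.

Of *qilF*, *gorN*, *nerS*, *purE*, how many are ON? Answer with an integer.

Tagatose is absent, so KepK is active.
OrvA is produced constitutively and is active.
With repressor KepK bound, *qilF* is not transcribed.
→ *qilF* is OFF.
Mevalonate is present, so TorG is inactive.
Required activator TorG is absent, so *gorN* is not transcribed.
→ *gorN* is OFF.
Cellobiose is present, so FenJ is inactive.
Turanose is absent, so FubV is active.
With repressor FubV bound, *nerS* is not transcribed.
→ *nerS* is OFF.
Ni²⁺ is present, so TemU is active.
With repressor TemU bound, *purE* is not transcribed.
→ *purE* is OFF.
0 of the 4 genes are transcribed.

0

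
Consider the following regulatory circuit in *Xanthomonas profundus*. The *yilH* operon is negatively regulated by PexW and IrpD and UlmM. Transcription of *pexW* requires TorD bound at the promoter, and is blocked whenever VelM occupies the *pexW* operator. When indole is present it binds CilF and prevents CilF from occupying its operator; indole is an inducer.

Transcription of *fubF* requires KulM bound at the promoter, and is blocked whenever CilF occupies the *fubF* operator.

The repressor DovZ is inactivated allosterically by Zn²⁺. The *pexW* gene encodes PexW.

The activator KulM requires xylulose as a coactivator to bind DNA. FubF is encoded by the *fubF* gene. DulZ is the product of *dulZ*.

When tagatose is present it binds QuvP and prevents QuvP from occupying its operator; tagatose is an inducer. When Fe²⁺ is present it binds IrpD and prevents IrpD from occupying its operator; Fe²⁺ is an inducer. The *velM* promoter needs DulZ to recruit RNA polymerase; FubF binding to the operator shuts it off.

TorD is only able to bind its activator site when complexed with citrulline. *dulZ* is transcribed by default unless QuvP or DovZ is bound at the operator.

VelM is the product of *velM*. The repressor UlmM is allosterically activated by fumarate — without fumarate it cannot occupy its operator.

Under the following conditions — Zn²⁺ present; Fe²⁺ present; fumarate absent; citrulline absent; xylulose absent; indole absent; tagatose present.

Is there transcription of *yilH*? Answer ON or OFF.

Tagatose is present, so QuvP is inactive.
Zn²⁺ is present, so DovZ is inactive.
With no repressor bound, *dulZ* is transcribed.
So DulZ is produced and active.
Xylulose is absent, so KulM is inactive.
Indole is absent, so CilF is active.
With repressor CilF bound, *fubF* is not transcribed.
So FubF is not produced.
No repressor is bound and DulZ is active, so *velM* is transcribed.
So VelM is produced and active.
Citrulline is absent, so TorD is inactive.
With repressor VelM bound, *pexW* is not transcribed.
So PexW is not produced.
Fe²⁺ is present, so IrpD is inactive.
Fumarate is absent, so UlmM is inactive.
With no repressor bound, *yilH* is transcribed.

ON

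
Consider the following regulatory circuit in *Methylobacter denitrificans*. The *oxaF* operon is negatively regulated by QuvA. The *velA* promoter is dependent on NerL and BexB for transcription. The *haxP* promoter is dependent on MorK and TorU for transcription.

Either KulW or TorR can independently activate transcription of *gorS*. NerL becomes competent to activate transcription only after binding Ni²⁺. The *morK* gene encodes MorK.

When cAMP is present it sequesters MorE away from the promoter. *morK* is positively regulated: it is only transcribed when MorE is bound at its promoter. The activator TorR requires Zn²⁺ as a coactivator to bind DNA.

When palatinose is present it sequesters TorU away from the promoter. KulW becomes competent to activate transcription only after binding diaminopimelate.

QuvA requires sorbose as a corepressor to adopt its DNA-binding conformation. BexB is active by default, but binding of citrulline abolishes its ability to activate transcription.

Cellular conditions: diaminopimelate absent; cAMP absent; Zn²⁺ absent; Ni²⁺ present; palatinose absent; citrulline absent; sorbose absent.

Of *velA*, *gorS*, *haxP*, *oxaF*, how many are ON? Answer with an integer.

Ni²⁺ is present, so NerL is active.
Citrulline is absent, so BexB is active.
No repressor is bound and NerL and BexB are active, so *velA* is transcribed.
→ *velA* is ON.
Diaminopimelate is absent, so KulW is inactive.
Zn²⁺ is absent, so TorR is inactive.
No activator is available at the *gorS* promoter, so *gorS* is not transcribed.
→ *gorS* is OFF.
cAMP is absent, so MorE is active.
No repressor is bound and MorE is active, so *morK* is transcribed.
So MorK is produced and active.
Palatinose is absent, so TorU is active.
No repressor is bound and MorK and TorU are active, so *haxP* is transcribed.
→ *haxP* is ON.
Sorbose is absent, so QuvA is inactive.
With no repressor bound, *oxaF* is transcribed.
→ *oxaF* is ON.
3 of the 4 genes are transcribed.

3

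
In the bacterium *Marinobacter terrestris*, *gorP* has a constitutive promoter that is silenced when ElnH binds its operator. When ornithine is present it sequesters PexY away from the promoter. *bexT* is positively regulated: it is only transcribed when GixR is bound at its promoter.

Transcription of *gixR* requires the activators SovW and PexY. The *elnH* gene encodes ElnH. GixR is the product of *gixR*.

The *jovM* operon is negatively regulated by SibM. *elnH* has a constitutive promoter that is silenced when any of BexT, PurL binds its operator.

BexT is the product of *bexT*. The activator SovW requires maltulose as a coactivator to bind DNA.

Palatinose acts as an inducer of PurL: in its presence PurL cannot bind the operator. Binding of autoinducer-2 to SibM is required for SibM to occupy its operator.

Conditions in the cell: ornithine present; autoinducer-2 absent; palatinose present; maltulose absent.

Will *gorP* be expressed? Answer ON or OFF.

OFF

Maltulose is absent, so SovW is inactive.
Ornithine is present, so PexY is inactive.
Required activator SovW is absent, so *gixR* is not transcribed.
So GixR is not produced.
Required activator GixR is absent, so *bexT* is not transcribed.
So BexT is not produced.
Palatinose is present, so PurL is inactive.
With no repressor bound, *elnH* is transcribed.
So ElnH is produced and active.
With repressor ElnH bound, *gorP* is not transcribed.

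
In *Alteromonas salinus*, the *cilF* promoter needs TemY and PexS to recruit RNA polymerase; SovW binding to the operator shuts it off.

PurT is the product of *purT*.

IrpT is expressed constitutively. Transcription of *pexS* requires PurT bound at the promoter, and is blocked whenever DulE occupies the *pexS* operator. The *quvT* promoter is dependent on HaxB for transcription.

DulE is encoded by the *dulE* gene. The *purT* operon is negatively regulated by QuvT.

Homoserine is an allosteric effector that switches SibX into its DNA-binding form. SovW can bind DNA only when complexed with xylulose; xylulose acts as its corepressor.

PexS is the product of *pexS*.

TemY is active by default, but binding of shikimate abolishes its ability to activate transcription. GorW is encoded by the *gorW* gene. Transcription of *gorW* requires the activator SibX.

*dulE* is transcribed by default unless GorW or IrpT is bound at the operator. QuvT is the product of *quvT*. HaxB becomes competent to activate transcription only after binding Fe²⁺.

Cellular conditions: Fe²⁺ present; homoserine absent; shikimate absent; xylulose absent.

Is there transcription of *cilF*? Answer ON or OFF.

Xylulose is absent, so SovW is inactive.
Shikimate is absent, so TemY is active.
Fe²⁺ is present, so HaxB is active.
No repressor is bound and HaxB is active, so *quvT* is transcribed.
So QuvT is produced and active.
With repressor QuvT bound, *purT* is not transcribed.
So PurT is not produced.
Homoserine is absent, so SibX is inactive.
Required activator SibX is absent, so *gorW* is not transcribed.
So GorW is not produced.
IrpT is produced constitutively and is active.
With repressor IrpT bound, *dulE* is not transcribed.
So DulE is not produced.
Required activator PurT is absent, so *pexS* is not transcribed.
So PexS is not produced.
Required activator PexS is absent, so *cilF* is not transcribed.

OFF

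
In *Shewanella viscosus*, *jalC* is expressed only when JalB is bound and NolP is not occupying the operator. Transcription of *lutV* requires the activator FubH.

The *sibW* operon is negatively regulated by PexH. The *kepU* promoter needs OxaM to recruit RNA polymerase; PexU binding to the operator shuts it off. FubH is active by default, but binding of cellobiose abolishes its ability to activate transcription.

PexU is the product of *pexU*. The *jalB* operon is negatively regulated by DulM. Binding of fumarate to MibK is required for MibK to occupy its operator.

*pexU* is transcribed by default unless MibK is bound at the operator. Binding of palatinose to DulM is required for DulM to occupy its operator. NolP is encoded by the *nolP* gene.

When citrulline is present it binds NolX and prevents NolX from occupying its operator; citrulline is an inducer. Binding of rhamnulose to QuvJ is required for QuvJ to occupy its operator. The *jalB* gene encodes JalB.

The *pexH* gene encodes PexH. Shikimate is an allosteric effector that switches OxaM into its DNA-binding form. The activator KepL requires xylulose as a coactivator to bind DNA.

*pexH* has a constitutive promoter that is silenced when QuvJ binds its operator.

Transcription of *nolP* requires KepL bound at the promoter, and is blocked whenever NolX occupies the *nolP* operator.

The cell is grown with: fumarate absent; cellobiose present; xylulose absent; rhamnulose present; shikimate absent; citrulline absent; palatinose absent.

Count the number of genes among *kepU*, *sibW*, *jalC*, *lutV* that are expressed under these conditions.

Shikimate is absent, so OxaM is inactive.
Fumarate is absent, so MibK is inactive.
With no repressor bound, *pexU* is transcribed.
So PexU is produced and active.
With repressor PexU bound, *kepU* is not transcribed.
→ *kepU* is OFF.
Rhamnulose is present, so QuvJ is active.
With repressor QuvJ bound, *pexH* is not transcribed.
So PexH is not produced.
With no repressor bound, *sibW* is transcribed.
→ *sibW* is ON.
Xylulose is absent, so KepL is inactive.
Citrulline is absent, so NolX is active.
With repressor NolX bound, *nolP* is not transcribed.
So NolP is not produced.
Palatinose is absent, so DulM is inactive.
With no repressor bound, *jalB* is transcribed.
So JalB is produced and active.
No repressor is bound and JalB is active, so *jalC* is transcribed.
→ *jalC* is ON.
Cellobiose is present, so FubH is inactive.
Required activator FubH is absent, so *lutV* is not transcribed.
→ *lutV* is OFF.
2 of the 4 genes are transcribed.

2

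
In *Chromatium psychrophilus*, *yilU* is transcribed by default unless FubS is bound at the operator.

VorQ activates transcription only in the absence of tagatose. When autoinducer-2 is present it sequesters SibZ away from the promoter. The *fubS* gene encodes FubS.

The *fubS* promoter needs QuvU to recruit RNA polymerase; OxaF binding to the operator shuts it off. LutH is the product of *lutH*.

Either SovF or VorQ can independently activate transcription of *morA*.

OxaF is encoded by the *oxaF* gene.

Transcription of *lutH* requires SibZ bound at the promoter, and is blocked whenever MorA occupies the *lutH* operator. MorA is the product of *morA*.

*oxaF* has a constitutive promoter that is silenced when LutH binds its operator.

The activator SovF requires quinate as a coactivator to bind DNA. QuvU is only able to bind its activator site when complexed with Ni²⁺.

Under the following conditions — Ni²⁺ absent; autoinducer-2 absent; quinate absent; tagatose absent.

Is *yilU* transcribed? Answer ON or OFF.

Quinate is absent, so SovF is inactive.
Tagatose is absent, so VorQ is active.
Activator VorQ is present, so *morA* is transcribed.
So MorA is produced and active.
Autoinducer-2 is absent, so SibZ is active.
With repressor MorA bound, *lutH* is not transcribed.
So LutH is not produced.
With no repressor bound, *oxaF* is transcribed.
So OxaF is produced and active.
Ni²⁺ is absent, so QuvU is inactive.
With repressor OxaF bound, *fubS* is not transcribed.
So FubS is not produced.
With no repressor bound, *yilU* is transcribed.

ON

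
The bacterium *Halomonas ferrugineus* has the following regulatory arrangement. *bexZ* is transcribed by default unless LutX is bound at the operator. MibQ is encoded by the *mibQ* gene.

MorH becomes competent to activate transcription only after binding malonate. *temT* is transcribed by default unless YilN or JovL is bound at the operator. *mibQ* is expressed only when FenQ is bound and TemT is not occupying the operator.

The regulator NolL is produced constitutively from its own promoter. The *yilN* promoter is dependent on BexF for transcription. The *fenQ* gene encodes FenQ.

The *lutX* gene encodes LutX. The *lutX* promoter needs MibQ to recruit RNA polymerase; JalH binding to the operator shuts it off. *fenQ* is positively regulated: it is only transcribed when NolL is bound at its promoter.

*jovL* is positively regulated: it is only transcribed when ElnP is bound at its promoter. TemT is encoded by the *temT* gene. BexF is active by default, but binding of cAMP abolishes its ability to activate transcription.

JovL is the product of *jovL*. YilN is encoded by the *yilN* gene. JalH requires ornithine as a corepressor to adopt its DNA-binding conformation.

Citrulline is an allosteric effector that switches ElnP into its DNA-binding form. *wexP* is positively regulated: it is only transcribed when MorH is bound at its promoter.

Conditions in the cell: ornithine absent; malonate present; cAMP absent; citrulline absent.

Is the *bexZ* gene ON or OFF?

OFF

cAMP is absent, so BexF is active.
No repressor is bound and BexF is active, so *yilN* is transcribed.
So YilN is produced and active.
Citrulline is absent, so ElnP is inactive.
Required activator ElnP is absent, so *jovL* is not transcribed.
So JovL is not produced.
With repressor YilN bound, *temT* is not transcribed.
So TemT is not produced.
NolL is produced constitutively and is active.
No repressor is bound and NolL is active, so *fenQ* is transcribed.
So FenQ is produced and active.
No repressor is bound and FenQ is active, so *mibQ* is transcribed.
So MibQ is produced and active.
Ornithine is absent, so JalH is inactive.
No repressor is bound and MibQ is active, so *lutX* is transcribed.
So LutX is produced and active.
With repressor LutX bound, *bexZ* is not transcribed.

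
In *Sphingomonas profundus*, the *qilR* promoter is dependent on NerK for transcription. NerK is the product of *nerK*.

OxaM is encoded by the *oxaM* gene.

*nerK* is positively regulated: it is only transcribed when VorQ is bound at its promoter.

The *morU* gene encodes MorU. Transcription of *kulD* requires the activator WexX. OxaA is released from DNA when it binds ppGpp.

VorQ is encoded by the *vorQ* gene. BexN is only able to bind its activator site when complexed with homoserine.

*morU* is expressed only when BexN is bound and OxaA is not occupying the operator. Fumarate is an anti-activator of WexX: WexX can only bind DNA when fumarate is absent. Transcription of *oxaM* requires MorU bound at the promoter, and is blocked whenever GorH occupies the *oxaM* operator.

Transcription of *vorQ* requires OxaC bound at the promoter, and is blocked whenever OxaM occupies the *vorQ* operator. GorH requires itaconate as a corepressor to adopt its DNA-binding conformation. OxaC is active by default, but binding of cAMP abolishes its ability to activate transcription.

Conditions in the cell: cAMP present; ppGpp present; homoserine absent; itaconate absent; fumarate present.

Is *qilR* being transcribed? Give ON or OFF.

Homoserine is absent, so BexN is inactive.
ppGpp is present, so OxaA is inactive.
Required activator BexN is absent, so *morU* is not transcribed.
So MorU is not produced.
Itaconate is absent, so GorH is inactive.
Required activator MorU is absent, so *oxaM* is not transcribed.
So OxaM is not produced.
cAMP is present, so OxaC is inactive.
Required activator OxaC is absent, so *vorQ* is not transcribed.
So VorQ is not produced.
Required activator VorQ is absent, so *nerK* is not transcribed.
So NerK is not produced.
Required activator NerK is absent, so *qilR* is not transcribed.

OFF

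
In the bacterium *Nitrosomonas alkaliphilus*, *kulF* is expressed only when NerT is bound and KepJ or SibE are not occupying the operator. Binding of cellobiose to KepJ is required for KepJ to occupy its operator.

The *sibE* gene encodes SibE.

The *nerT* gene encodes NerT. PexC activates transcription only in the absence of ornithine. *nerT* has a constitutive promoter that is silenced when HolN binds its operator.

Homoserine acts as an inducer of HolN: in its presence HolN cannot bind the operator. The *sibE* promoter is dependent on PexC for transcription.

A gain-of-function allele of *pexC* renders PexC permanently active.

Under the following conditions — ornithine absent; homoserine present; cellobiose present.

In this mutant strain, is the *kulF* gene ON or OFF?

OFF

Cellobiose is present, so KepJ is active.
PexC is constitutively active in this strain.
No repressor is bound and PexC is active, so *sibE* is transcribed.
So SibE is produced and active.
Homoserine is present, so HolN is inactive.
With no repressor bound, *nerT* is transcribed.
So NerT is produced and active.
With repressor KepJ bound, *kulF* is not transcribed.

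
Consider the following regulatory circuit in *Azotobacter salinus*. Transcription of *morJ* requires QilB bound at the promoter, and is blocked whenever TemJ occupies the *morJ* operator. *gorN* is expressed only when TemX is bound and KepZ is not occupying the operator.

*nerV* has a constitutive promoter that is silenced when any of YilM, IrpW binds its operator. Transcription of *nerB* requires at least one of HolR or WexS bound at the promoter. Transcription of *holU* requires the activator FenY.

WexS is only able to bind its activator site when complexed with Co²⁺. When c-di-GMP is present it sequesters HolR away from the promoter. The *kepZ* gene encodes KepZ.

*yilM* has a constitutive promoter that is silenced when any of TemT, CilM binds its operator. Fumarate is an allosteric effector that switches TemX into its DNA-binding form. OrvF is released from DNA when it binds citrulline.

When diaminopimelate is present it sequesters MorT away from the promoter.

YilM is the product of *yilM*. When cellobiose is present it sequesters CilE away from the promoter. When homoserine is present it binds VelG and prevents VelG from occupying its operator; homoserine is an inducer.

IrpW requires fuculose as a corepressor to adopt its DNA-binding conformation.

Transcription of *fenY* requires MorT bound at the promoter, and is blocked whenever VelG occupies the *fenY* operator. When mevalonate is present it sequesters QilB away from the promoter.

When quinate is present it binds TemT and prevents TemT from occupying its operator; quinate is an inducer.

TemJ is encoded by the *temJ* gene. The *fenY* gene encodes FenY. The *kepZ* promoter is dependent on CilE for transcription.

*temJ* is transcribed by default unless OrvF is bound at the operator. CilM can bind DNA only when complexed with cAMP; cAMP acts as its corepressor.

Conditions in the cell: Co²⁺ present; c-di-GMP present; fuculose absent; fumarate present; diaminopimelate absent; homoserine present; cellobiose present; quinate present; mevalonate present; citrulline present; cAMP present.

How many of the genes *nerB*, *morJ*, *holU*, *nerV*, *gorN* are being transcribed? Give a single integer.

4

c-di-GMP is present, so HolR is inactive.
Co²⁺ is present, so WexS is active.
Activator WexS is present, so *nerB* is transcribed.
→ *nerB* is ON.
Mevalonate is present, so QilB is inactive.
Citrulline is present, so OrvF is inactive.
With no repressor bound, *temJ* is transcribed.
So TemJ is produced and active.
With repressor TemJ bound, *morJ* is not transcribed.
→ *morJ* is OFF.
Homoserine is present, so VelG is inactive.
Diaminopimelate is absent, so MorT is active.
No repressor is bound and MorT is active, so *fenY* is transcribed.
So FenY is produced and active.
No repressor is bound and FenY is active, so *holU* is transcribed.
→ *holU* is ON.
Quinate is present, so TemT is inactive.
cAMP is present, so CilM is active.
With repressor CilM bound, *yilM* is not transcribed.
So YilM is not produced.
Fuculose is absent, so IrpW is inactive.
With no repressor bound, *nerV* is transcribed.
→ *nerV* is ON.
Fumarate is present, so TemX is active.
Cellobiose is present, so CilE is inactive.
Required activator CilE is absent, so *kepZ* is not transcribed.
So KepZ is not produced.
No repressor is bound and TemX is active, so *gorN* is transcribed.
→ *gorN* is ON.
4 of the 5 genes are transcribed.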